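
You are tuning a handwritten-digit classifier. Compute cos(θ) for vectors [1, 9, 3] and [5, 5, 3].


A·B = 1·5 + 9·5 + 3·3 = 59
‖A‖ = √91 = 9.5394, ‖B‖ = √59 = 7.6811
cos = 59/(√91·√59) = 59/√5369 = 0.8052

0.8052


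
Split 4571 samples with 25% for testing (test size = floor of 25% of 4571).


Test = ⌊4571·25/100⌋ = 1142
Train = 4571 - 1142 = 3429

Train: 3429, Test: 1142


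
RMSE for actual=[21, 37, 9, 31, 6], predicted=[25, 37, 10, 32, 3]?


MSE = 27/5 = 5.4
RMSE = √(27/5) = 2.3238

2.3238


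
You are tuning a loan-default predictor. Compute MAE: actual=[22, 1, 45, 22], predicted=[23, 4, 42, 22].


Absolute errors: |22-23|=1, |1-4|=3, |45-42|=3, |22-22|=0
Sum = 7
MAE = 7/4 = 7/4

7/4


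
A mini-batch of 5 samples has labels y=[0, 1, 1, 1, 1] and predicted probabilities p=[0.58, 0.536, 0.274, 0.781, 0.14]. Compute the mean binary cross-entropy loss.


L[0] = -ln(1-0.58) = -ln(0.42) = 0.8675
L[1] = -ln(0.536) = 0.6236
L[2] = -ln(0.274) = 1.2946
L[3] = -ln(0.781) = 0.2472
L[4] = -ln(0.14) = 1.9661
mean = (0.8675 + 0.6236 + 1.2946 + 0.2472 + 1.9661)/5 = 0.9998

0.9998


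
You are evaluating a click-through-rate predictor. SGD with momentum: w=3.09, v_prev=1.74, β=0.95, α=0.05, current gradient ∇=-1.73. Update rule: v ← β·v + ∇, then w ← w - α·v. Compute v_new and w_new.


v_new = 0.95·1.74 - 1.73 = 1.653 - 1.73 = -0.077
w_new = 3.09 - 0.05·-0.077 = 3.09 + 0.00385 = 3.09385

v_new=-0.077, w_new=3.09385


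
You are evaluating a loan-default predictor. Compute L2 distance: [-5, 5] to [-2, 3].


d = √((-5+ 2)² + (5-3)²)
  = √(9 + 4)
  = √13 = 3.6056

3.6056


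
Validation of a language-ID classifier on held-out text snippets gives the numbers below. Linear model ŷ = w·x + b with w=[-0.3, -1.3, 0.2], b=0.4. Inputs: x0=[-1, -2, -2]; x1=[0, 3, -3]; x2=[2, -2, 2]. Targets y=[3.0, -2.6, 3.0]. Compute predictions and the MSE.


ŷ0 = (-0.3)·(-1) + (-1.3)·(-2) + (0.2)·(-2) + 0.4 = 2.9
ŷ1 = (-0.3)·(0) + (-1.3)·(3) + (0.2)·(-3) + 0.4 = -4.1
ŷ2 = (-0.3)·(2) + (-1.3)·(-2) + (0.2)·(2) + 0.4 = 2.8
errors² = [0.01, 2.25, 0.04]
MSE = 2.3000/3 = 0.7667

0.7667


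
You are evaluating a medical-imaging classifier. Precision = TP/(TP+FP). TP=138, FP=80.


Precision = TP/(TP+FP)
= 138/(138+80)
= 138/218 = 63.3%

63.3%


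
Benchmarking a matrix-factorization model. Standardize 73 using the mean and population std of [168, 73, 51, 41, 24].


μ = 71.4, σ = 50.8354
z = (73 - 71.4)/50.8354 = 0.0315

0.0315


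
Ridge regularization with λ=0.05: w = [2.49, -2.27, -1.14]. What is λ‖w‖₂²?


‖w‖₂² = (2.49)² + (-2.27)² + (-1.14)²
     = 6.2001 + 5.1529 + 1.2996
     = 12.6526
λ·‖w‖₂² = 0.05·12.6526 = 0.63263

0.63263


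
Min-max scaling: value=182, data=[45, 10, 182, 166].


min=10, max=182
(182-10)/(182-10) = 172/172 = 1.0

1.0


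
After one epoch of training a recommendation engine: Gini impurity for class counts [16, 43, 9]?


Probabilities: [16/68, 43/68, 9/68] ≈ [0.2353, 0.6324, 0.1324]
Σpᵢ² = (256 + 1849 + 81)/68² = 2186/4624
Gini = 1 - Σpᵢ² = 1 - 2186/4624 = 0.5272

0.5272


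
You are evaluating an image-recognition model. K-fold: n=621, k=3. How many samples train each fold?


Fold size = 621/3 = 207
Training per fold = 621 - 207 = 414

414


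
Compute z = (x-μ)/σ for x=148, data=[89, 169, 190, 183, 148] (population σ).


μ = 155.8, σ = 36.3505
z = (148 - 155.8)/36.3505 = -0.2146

-0.2146


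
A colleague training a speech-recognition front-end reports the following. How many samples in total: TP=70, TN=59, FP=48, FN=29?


Total = TP + TN + FP + FN
= 70 + 59 + 48 + 29
= 206
(Predicted positive: 118, predicted negative: 88)

206


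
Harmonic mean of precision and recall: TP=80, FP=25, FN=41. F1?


Precision = 80/105 = 0.7619
Recall = 80/121 = 0.6612
F1 = 2·P·R/(P+R) = 2·TP/(2·TP+FP+FN) = 160/(160+25+41) = 160/226 = 0.708

0.708


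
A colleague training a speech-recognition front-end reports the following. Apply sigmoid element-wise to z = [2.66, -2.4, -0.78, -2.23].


σ(2.66) = 1/(1+e^-2.66) = 0.9346
σ(-2.4) = 1/(1+e^2.4) = 0.0832
σ(-0.78) = 1/(1+e^0.78) = 0.3143
σ(-2.23) = 1/(1+e^2.23) = 0.0971
result = [0.9346, 0.0832, 0.3143, 0.0971]

[0.9346, 0.0832, 0.3143, 0.0971]


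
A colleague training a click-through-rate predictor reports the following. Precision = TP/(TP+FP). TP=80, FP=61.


Precision = TP/(TP+FP)
= 80/(80+61)
= 80/141 = 56.74%

56.74%


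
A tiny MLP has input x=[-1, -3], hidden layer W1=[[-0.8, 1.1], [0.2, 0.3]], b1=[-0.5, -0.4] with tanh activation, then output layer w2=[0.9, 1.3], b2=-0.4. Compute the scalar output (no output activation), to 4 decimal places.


z1[0] = (-0.8)·(-1) + (1.1)·(-3) - 0.5 = -3.0
z1[1] = (0.2)·(-1) + (0.3)·(-3) - 0.4 = -1.5
h = tanh(z1) = [-0.9951, -0.9051]
output = (0.9)·(-0.9951) + (1.3)·(-0.9051) - 0.4 = -2.4722

-2.4722


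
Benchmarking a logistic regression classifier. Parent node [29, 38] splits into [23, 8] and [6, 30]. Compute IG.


Parent = [29, 38], H_parent = 0.9869
H_left = 0.8238 (n=31), H_right = 0.65 (n=36)
H_children = (31/67)·0.8238 + (36/67)·0.65 = 0.7304
IG = 0.9869 - 0.7304 = 0.2565

0.2565


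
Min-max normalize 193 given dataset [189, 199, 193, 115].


min=115, max=199
(193-115)/(199-115) = 78/84 = 0.9286

0.9286


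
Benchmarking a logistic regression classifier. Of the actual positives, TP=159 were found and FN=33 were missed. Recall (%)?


Recall = TP/(TP+FN)
= 159/(159+33)
= 159/192 = 82.81%

82.81%


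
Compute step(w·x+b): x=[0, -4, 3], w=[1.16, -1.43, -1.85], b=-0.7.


z = (0)·(1.16) + (-4)·(-1.43) + (3)·(-1.85) - 0.7
  = -0.53
step(z) = 0 (z<0)

0


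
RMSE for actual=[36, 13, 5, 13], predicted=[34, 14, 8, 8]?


MSE = 39/4 = 9.75
RMSE = √(39/4) = 3.1225

3.1225


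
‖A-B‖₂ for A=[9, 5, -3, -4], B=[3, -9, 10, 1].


d = √((9-3)² + (5+ 9)² + (-3-10)² + (-4-1)²)
  = √(36 + 196 + 169 + 25)
  = √426 = 20.6398

20.6398


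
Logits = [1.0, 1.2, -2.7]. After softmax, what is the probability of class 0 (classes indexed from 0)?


Exponentials: e^1.0=2.7183, e^1.2=3.3201, e^-2.7=0.0672
Sum = 6.1056
Softmax = [0.4452, 0.5438, 0.011]
p[0] = 2.7183/6.1056 = 0.4452

0.4452


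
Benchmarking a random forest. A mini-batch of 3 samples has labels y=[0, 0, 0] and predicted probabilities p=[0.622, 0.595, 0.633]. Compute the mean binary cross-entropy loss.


L[0] = -ln(1-0.622) = -ln(0.378) = 0.9729
L[1] = -ln(1-0.595) = -ln(0.405) = 0.9039
L[2] = -ln(1-0.633) = -ln(0.367) = 1.0024
mean = (0.9729 + 0.9039 + 1.0024)/3 = 0.9597

0.9597


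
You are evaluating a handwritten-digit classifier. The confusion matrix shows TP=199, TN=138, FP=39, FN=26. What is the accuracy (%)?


Accuracy = (TP+TN)/(TP+TN+FP+FN)
= (199+138)/(402)
= 337/402 = 83.83%

83.83%


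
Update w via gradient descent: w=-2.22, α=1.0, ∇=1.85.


w_new = w - α·∇
= -2.22 - 1.0·1.85
= -2.22 - 1.85
= -4.07

-4.07


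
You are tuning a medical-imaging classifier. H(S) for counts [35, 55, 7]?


Probabilities: [35/97, 55/97, 7/97] ≈ [0.3608, 0.567, 0.0722]
H = -((35/97)·log₂(35/97) + (55/97)·log₂(55/97) + (7/97)·log₂(7/97))
  = 1.2685 bits

1.2685 bits


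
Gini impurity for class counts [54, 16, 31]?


Probabilities: [54/101, 16/101, 31/101] ≈ [0.5347, 0.1584, 0.3069]
Σpᵢ² = (2916 + 256 + 961)/101² = 4133/10201
Gini = 1 - Σpᵢ² = 1 - 4133/10201 = 0.5948

0.5948


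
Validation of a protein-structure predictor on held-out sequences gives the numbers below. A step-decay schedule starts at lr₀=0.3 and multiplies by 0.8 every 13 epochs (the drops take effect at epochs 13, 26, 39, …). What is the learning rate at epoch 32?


n_drops = ⌊32/13⌋ = 2
lr = 0.3·0.8^2 = 0.3·0.64 = 0.192

0.192


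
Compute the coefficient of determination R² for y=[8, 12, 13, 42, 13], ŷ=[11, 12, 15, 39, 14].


ȳ = 17.6
SS_res = Σ(y-ŷ)² = 23
SS_tot = Σ(y-ȳ)² = 761.2
R² = 1 - SS_res/SS_tot = 1 - 0.0302 = 0.9698

0.9698


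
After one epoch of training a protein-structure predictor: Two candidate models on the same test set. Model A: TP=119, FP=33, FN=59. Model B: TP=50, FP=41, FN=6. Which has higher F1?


Model A: P=119/152=0.7829, R=119/178=0.6685, F1=2PR/(P+R)=2TP/(2TP+FP+FN)=238/330=0.7212
Model B: P=50/91=0.5495, R=50/56=0.8929, F1=2PR/(P+R)=2TP/(2TP+FP+FN)=100/147=0.6803
0.7212 > 0.6803 → Model A

Model A


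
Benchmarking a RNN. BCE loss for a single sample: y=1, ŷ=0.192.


BCE = -[y·ln(p) + (1-y)·ln(1-p)]
= -1·ln(0.192) - 0
= -ln(0.192) = 1.6503

1.6503


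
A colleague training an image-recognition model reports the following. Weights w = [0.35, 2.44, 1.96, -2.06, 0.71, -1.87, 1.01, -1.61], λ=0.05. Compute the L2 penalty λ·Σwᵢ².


‖w‖₂² = (0.35)² + (2.44)² + (1.96)² + (-2.06)² + (0.71)² + (-1.87)² + (1.01)² + (-1.61)²
     = 0.1225 + 5.9536 + 3.8416 + 4.2436 + 0.5041 + 3.4969 + 1.0201 + 2.5921
     = 21.7745
λ·‖w‖₂² = 0.05·21.7745 = 1.088725

1.088725


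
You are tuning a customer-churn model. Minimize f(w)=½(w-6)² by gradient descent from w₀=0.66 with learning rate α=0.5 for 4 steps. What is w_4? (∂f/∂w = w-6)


step 1: grad = 0.66-6 = -5.34; w = 0.66 - 0.5·(-5.34) = 3.33
step 2: grad = 3.33-6 = -2.67; w = 3.33 - 0.5·(-2.67) = 4.665
step 3: grad = 4.665-6 = -1.335; w = 4.665 - 0.5·(-1.335) = 5.3325
step 4: grad = 5.3325-6 = -0.6675; w = 5.3325 - 0.5·(-0.6675) = 5.66625

5.66625


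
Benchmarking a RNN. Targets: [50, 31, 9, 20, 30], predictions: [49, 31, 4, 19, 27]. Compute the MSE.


Squared errors: (50-49)²=1, (31-31)²=0, (9-4)²=25, (20-19)²=1, (30-27)²=9
Sum = 36
MSE = 36/5 = 36/5

36/5


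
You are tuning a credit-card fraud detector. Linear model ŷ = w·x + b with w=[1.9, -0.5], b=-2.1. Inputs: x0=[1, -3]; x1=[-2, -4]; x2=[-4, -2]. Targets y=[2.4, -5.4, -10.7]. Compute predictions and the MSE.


ŷ0 = (1.9)·(1) + (-0.5)·(-3) - 2.1 = 1.3
ŷ1 = (1.9)·(-2) + (-0.5)·(-4) - 2.1 = -3.9
ŷ2 = (1.9)·(-4) + (-0.5)·(-2) - 2.1 = -8.7
errors² = [1.21, 2.25, 4.0]
MSE = 7.4600/3 = 2.4867

2.4867


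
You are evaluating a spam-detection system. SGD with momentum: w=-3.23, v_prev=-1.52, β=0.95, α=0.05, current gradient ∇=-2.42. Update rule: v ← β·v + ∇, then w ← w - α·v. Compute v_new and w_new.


v_new = 0.95·-1.52 - 2.42 = -1.444 - 2.42 = -3.864
w_new = -3.23 - 0.05·-3.864 = -3.23 + 0.1932 = -3.0368

v_new=-3.864, w_new=-3.0368


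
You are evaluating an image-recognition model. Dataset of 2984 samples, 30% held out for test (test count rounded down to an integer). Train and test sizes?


Test = ⌊2984·30/100⌋ = 895
Train = 2984 - 895 = 2089

Train: 2089, Test: 895


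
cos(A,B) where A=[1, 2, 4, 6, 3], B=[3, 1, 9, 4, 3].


A·B = 1·3 + 2·1 + 4·9 + 6·4 + 3·3 = 74
‖A‖ = √66 = 8.124, ‖B‖ = √116 = 10.7703
cos = 74/(√66·√116) = 74/√7656 = 0.8457

0.8457


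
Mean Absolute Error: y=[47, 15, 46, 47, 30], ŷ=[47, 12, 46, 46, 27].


Absolute errors: |47-47|=0, |15-12|=3, |46-46|=0, |47-46|=1, |30-27|=3
Sum = 7
MAE = 7/5 = 7/5

7/5


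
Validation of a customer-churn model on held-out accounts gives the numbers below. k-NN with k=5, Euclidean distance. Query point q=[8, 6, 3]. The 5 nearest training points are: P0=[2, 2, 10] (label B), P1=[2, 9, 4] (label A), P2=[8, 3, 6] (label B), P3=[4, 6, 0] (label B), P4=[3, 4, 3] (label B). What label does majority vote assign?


d(q,P0) = 10.0499  (label B)
d(q,P1) = 6.7823  (label A)
d(q,P2) = 4.2426  (label B)
d(q,P3) = 5.0  (label B)
d(q,P4) = 5.3852  (label B)
Votes: A=1, B=4
Majority → B

B


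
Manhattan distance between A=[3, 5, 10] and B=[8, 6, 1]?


d = |3-8| + |5-6| + |10-1|
  = 5 + 1 + 9
  = 15

15


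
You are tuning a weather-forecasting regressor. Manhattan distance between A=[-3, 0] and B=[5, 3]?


d = |-3-5| + |0-3|
  = 8 + 3
  = 11

11


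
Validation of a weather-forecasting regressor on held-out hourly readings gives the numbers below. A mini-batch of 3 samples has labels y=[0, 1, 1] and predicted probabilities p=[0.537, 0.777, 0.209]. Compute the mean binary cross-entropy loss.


L[0] = -ln(1-0.537) = -ln(0.463) = 0.77
L[1] = -ln(0.777) = 0.2523
L[2] = -ln(0.209) = 1.5654
mean = (0.77 + 0.2523 + 1.5654)/3 = 0.8626

0.8626


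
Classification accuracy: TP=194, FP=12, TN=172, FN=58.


Accuracy = (TP+TN)/(TP+TN+FP+FN)
= (194+172)/(436)
= 366/436 = 83.94%

83.94%


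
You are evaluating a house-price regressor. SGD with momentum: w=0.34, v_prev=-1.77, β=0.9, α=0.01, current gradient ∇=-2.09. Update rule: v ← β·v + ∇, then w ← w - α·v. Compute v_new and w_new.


v_new = 0.9·-1.77 - 2.09 = -1.593 - 2.09 = -3.683
w_new = 0.34 - 0.01·-3.683 = 0.34 + 0.03683 = 0.37683

v_new=-3.683, w_new=0.37683


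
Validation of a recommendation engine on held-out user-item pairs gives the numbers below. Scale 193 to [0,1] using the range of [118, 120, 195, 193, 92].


min=92, max=195
(193-92)/(195-92) = 101/103 = 0.9806

0.9806


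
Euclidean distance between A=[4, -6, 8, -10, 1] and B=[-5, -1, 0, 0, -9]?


d = √((4+ 5)² + (-6+ 1)² + (8-0)² + (-10-0)² + (1+ 9)²)
  = √(81 + 25 + 64 + 100 + 100)
  = √370 = 19.2354

19.2354


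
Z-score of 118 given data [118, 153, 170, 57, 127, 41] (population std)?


μ = 111, σ = 47.1982
z = (118 - 111)/47.1982 = 0.1483

0.1483


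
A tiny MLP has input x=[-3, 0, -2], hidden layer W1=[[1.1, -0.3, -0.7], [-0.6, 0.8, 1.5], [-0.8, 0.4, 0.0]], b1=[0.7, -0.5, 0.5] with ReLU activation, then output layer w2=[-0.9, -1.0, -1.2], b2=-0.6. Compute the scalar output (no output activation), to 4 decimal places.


z1[0] = (1.1)·(-3) + (-0.3)·(0) + (-0.7)·(-2) + 0.7 = -1.2
z1[1] = (-0.6)·(-3) + (0.8)·(0) + (1.5)·(-2) - 0.5 = -1.7
z1[2] = (-0.8)·(-3) + (0.4)·(0) + (0.0)·(-2) + 0.5 = 2.9
h = ReLU(z1) = [0.0, 0.0, 2.9]
output = (-0.9)·(0.0) + (-1.0)·(0.0) + (-1.2)·(2.9) - 0.6 = -4.08

-4.08


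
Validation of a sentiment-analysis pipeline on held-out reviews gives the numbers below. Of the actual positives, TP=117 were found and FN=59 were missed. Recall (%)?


Recall = TP/(TP+FN)
= 117/(117+59)
= 117/176 = 66.48%

66.48%


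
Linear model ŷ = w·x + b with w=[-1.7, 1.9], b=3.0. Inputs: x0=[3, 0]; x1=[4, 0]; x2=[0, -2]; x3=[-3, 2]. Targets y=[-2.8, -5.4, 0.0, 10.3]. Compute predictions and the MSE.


ŷ0 = (-1.7)·(3) + (1.9)·(0) + 3.0 = -2.1
ŷ1 = (-1.7)·(4) + (1.9)·(0) + 3.0 = -3.8
ŷ2 = (-1.7)·(0) + (1.9)·(-2) + 3.0 = -0.8
ŷ3 = (-1.7)·(-3) + (1.9)·(2) + 3.0 = 11.9
errors² = [0.49, 2.56, 0.64, 2.56]
MSE = 6.2500/4 = 1.5625

1.5625


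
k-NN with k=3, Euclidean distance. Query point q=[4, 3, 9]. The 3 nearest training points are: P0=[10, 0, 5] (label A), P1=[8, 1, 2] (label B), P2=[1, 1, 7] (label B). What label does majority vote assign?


d(q,P0) = 7.8102  (label A)
d(q,P1) = 8.3066  (label B)
d(q,P2) = 4.1231  (label B)
Votes: A=1, B=2
Majority → B

B


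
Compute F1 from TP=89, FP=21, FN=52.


Precision = 89/110 = 0.8091
Recall = 89/141 = 0.6312
F1 = 2·P·R/(P+R) = 2·TP/(2·TP+FP+FN) = 178/(178+21+52) = 178/251 = 0.7092

0.7092


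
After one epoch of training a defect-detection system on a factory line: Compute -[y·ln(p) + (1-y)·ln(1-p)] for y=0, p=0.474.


BCE = -[y·ln(p) + (1-y)·ln(1-p)]
= -0 - 1·ln(1-0.474)
= -ln(0.526) = 0.6425

0.6425


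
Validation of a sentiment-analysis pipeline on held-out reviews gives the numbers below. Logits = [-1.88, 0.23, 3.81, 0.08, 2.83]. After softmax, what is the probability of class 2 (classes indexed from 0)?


Exponentials: e^-1.88=0.1526, e^0.23=1.2586, e^3.81=45.1504, e^0.08=1.0833, e^2.83=16.9455
Sum = 64.5904
Softmax = [0.0024, 0.0195, 0.699, 0.0168, 0.2624]
p[2] = 45.1504/64.5904 = 0.699

0.699


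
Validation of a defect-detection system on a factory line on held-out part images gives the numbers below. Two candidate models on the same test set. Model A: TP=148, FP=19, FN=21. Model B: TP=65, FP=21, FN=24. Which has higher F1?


Model A: P=148/167=0.8862, R=148/169=0.8757, F1=2PR/(P+R)=2TP/(2TP+FP+FN)=296/336=0.881
Model B: P=65/86=0.7558, R=65/89=0.7303, F1=2PR/(P+R)=2TP/(2TP+FP+FN)=130/175=0.7429
0.881 > 0.7429 → Model A

Model A


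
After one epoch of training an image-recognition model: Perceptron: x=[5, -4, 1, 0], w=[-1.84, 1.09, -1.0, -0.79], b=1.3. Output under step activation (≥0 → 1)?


z = (5)·(-1.84) + (-4)·(1.09) + (1)·(-1.0) + (0)·(-0.79) + 1.3
  = -13.26
step(z) = 0 (z<0)

0


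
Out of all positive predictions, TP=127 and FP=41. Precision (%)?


Precision = TP/(TP+FP)
= 127/(127+41)
= 127/168 = 75.6%

75.6%


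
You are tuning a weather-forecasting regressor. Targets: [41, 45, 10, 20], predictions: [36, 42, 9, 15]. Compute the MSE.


Squared errors: (41-36)²=25, (45-42)²=9, (10-9)²=1, (20-15)²=25
Sum = 60
MSE = 60/4 = 15

15


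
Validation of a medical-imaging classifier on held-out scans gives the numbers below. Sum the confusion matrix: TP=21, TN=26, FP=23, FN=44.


Total = TP + TN + FP + FN
= 21 + 26 + 23 + 44
= 114
(Predicted positive: 44, predicted negative: 70)

114


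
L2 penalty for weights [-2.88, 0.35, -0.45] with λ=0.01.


‖w‖₂² = (-2.88)² + (0.35)² + (-0.45)²
     = 8.2944 + 0.1225 + 0.2025
     = 8.6194
λ·‖w‖₂² = 0.01·8.6194 = 0.086194

0.086194


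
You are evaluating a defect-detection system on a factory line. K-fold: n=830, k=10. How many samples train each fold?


Fold size = 830/10 = 83
Training per fold = 830 - 83 = 747

747


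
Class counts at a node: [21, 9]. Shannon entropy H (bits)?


Probabilities: [21/30, 9/30] ≈ [0.7, 0.3]
H = -((21/30)·log₂(21/30) + (9/30)·log₂(9/30))
  = 0.8813 bits

0.8813 bits


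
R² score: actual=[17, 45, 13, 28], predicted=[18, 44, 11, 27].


ȳ = 25.75
SS_res = Σ(y-ŷ)² = 7
SS_tot = Σ(y-ȳ)² = 614.75
R² = 1 - SS_res/SS_tot = 1 - 0.0114 = 0.9886

0.9886


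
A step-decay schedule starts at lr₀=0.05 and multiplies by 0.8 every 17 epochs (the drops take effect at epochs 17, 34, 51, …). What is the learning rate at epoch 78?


n_drops = ⌊78/17⌋ = 4
lr = 0.05·0.8^4 = 0.05·0.4096 = 0.02048

0.02048


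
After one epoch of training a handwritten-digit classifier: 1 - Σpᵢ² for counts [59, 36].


Probabilities: [59/95, 36/95] ≈ [0.6211, 0.3789]
Σpᵢ² = (3481 + 1296)/95² = 4777/9025
Gini = 1 - Σpᵢ² = 1 - 4777/9025 = 0.4707

0.4707


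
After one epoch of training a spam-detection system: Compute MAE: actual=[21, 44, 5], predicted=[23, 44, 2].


Absolute errors: |21-23|=2, |44-44|=0, |5-2|=3
Sum = 5
MAE = 5/3 = 5/3

5/3


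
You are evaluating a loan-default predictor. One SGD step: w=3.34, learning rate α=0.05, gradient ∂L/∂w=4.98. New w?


w_new = w - α·∇
= 3.34 - 0.05·4.98
= 3.34 - 0.249
= 3.091

3.091


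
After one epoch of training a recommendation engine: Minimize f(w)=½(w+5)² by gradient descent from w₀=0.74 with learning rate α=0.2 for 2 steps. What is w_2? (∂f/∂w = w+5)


step 1: grad = 0.74+5 = 5.74; w = 0.74 - 0.2·(5.74) = -0.408
step 2: grad = -0.408+5 = 4.592; w = -0.408 - 0.2·(4.592) = -1.3264

-1.3264


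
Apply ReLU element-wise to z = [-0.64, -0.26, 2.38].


ReLU(-0.64) = max(0, -0.64) = 0.0
ReLU(-0.26) = max(0, -0.26) = 0.0
ReLU(2.38) = max(0, 2.38) = 2.38
result = [0.0, 0.0, 2.38]

[0.0, 0.0, 2.38]


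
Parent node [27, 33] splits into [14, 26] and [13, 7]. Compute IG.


Parent = [27, 33], H_parent = 0.9928
H_left = 0.9341 (n=40), H_right = 0.9341 (n=20)
H_children = (40/60)·0.9341 + (20/60)·0.9341 = 0.9341
IG = 0.9928 - 0.9341 = 0.0587

0.0587


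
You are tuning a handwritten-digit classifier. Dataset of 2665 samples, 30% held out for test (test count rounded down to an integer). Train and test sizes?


Test = ⌊2665·30/100⌋ = 799
Train = 2665 - 799 = 1866

Train: 1866, Test: 799


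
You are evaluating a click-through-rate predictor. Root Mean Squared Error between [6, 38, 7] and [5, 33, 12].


MSE = 51/3 = 17
RMSE = √(51/3) = 4.1231

4.1231


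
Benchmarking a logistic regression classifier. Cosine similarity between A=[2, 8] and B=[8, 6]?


A·B = 2·8 + 8·6 = 64
‖A‖ = √68 = 8.2462, ‖B‖ = √100 = 10
cos = 64/(√68·√100) = 64/√6800 = 0.7761

0.7761


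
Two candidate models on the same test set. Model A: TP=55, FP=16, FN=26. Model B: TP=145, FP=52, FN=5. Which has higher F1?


Model A: P=55/71=0.7746, R=55/81=0.679, F1=2PR/(P+R)=2TP/(2TP+FP+FN)=110/152=0.7237
Model B: P=145/197=0.736, R=145/150=0.9667, F1=2PR/(P+R)=2TP/(2TP+FP+FN)=290/347=0.8357
0.7237 < 0.8357 → Model B

Model B


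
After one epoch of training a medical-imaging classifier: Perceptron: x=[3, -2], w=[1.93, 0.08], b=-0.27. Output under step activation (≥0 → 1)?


z = (3)·(1.93) + (-2)·(0.08) - 0.27
  = 5.36
step(z) = 1 (z≥0)

1


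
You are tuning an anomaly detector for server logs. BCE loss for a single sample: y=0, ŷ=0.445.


BCE = -[y·ln(p) + (1-y)·ln(1-p)]
= -0 - 1·ln(1-0.445)
= -ln(0.555) = 0.5888

0.5888


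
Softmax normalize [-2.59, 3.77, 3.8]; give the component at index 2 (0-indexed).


Exponentials: e^-2.59=0.075, e^3.77=43.3801, e^3.8=44.7012
Sum = 88.1563
Softmax = [0.0009, 0.4921, 0.5071]
p[2] = 44.7012/88.1563 = 0.5071

0.5071


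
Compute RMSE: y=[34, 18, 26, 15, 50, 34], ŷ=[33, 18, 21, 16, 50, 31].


MSE = 36/6 = 6
RMSE = √(36/6) = 2.4495

2.4495


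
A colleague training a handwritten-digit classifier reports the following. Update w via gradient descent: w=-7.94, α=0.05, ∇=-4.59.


w_new = w - α·∇
= -7.94 - 0.05·-4.59
= -7.94 + 0.2295
= -7.7105

-7.7105


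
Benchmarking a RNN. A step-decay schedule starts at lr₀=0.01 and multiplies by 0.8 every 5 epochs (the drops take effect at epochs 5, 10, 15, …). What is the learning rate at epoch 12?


n_drops = ⌊12/5⌋ = 2
lr = 0.01·0.8^2 = 0.01·0.64 = 0.0064

0.0064


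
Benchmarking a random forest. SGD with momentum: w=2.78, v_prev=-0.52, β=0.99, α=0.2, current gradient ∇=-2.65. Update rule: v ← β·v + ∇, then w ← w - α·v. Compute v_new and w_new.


v_new = 0.99·-0.52 - 2.65 = -0.5148 - 2.65 = -3.1648
w_new = 2.78 - 0.2·-3.1648 = 2.78 + 0.63296 = 3.41296

v_new=-3.1648, w_new=3.41296


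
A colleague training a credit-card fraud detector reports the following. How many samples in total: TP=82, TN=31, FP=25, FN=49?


Total = TP + TN + FP + FN
= 82 + 31 + 25 + 49
= 187
(Predicted positive: 107, predicted negative: 80)

187


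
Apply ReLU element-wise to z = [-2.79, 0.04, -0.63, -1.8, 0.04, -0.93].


ReLU(-2.79) = max(0, -2.79) = 0.0
ReLU(0.04) = max(0, 0.04) = 0.04
ReLU(-0.63) = max(0, -0.63) = 0.0
ReLU(-1.8) = max(0, -1.8) = 0.0
ReLU(0.04) = max(0, 0.04) = 0.04
ReLU(-0.93) = max(0, -0.93) = 0.0
result = [0.0, 0.04, 0.0, 0.0, 0.04, 0.0]

[0.0, 0.04, 0.0, 0.0, 0.04, 0.0]


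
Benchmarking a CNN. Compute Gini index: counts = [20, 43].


Probabilities: [20/63, 43/63] ≈ [0.3175, 0.6825]
Σpᵢ² = (400 + 1849)/63² = 2249/3969
Gini = 1 - Σpᵢ² = 1 - 2249/3969 = 0.4334

0.4334


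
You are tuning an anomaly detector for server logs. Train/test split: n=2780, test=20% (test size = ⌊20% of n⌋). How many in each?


Test = ⌊2780·20/100⌋ = 556
Train = 2780 - 556 = 2224

Train: 2224, Test: 556


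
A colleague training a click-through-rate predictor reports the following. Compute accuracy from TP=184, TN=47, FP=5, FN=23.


Accuracy = (TP+TN)/(TP+TN+FP+FN)
= (184+47)/(259)
= 231/259 = 89.19%

89.19%


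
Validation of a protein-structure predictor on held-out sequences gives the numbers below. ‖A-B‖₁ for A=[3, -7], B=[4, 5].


d = |3-4| + |-7-5|
  = 1 + 12
  = 13

13


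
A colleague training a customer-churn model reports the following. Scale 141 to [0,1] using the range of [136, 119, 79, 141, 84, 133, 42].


min=42, max=141
(141-42)/(141-42) = 99/99 = 1.0

1.0


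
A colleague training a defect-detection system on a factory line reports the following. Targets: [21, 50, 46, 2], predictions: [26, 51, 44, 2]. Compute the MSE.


Squared errors: (21-26)²=25, (50-51)²=1, (46-44)²=4, (2-2)²=0
Sum = 30
MSE = 30/4 = 15/2

15/2


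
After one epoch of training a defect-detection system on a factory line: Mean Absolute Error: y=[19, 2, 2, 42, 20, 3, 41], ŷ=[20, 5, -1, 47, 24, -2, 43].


Absolute errors: |19-20|=1, |2-5|=3, |2+ 1|=3, |42-47|=5, |20-24|=4, |3+ 2|=5, |41-43|=2
Sum = 23
MAE = 23/7 = 23/7

23/7


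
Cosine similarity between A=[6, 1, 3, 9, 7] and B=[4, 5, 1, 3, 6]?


A·B = 6·4 + 1·5 + 3·1 + 9·3 + 7·6 = 101
‖A‖ = √176 = 13.2665, ‖B‖ = √87 = 9.3274
cos = 101/(√176·√87) = 101/√15312 = 0.8162

0.8162


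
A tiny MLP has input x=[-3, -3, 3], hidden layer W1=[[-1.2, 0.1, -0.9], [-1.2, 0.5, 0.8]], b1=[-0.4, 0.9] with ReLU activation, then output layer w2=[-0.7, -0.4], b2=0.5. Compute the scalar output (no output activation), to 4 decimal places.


z1[0] = (-1.2)·(-3) + (0.1)·(-3) + (-0.9)·(3) - 0.4 = 0.2
z1[1] = (-1.2)·(-3) + (0.5)·(-3) + (0.8)·(3) + 0.9 = 5.4
h = ReLU(z1) = [0.2, 5.4]
output = (-0.7)·(0.2) + (-0.4)·(5.4) + 0.5 = -1.8

-1.8


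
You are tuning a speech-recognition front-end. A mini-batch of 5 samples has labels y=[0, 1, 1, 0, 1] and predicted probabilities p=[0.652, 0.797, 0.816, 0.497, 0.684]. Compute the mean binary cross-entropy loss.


L[0] = -ln(1-0.652) = -ln(0.348) = 1.0556
L[1] = -ln(0.797) = 0.2269
L[2] = -ln(0.816) = 0.2033
L[3] = -ln(1-0.497) = -ln(0.503) = 0.6872
L[4] = -ln(0.684) = 0.3798
mean = (1.0556 + 0.2269 + 0.2033 + 0.6872 + 0.3798)/5 = 0.5106

0.5106


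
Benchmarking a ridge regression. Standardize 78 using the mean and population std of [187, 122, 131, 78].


μ = 129.5, σ = 38.7847
z = (78 - 129.5)/38.7847 = -1.3278

-1.3278


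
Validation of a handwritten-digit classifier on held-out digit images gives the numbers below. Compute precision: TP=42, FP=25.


Precision = TP/(TP+FP)
= 42/(42+25)
= 42/67 = 62.69%

62.69%


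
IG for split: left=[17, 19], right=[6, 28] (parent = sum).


Parent = [23, 47], H_parent = 0.9135
H_left = 0.9978 (n=36), H_right = 0.6723 (n=34)
H_children = (36/70)·0.9978 + (34/70)·0.6723 = 0.8397
IG = 0.9135 - 0.8397 = 0.0738

0.0738


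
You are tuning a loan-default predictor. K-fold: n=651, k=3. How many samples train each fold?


Fold size = 651/3 = 217
Training per fold = 651 - 217 = 434

434


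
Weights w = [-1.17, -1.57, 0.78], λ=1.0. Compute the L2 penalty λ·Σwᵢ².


‖w‖₂² = (-1.17)² + (-1.57)² + (0.78)²
     = 1.3689 + 2.4649 + 0.6084
     = 4.4422
λ·‖w‖₂² = 1.0·4.4422 = 4.4422

4.4422


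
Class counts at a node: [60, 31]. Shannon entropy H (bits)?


Probabilities: [60/91, 31/91] ≈ [0.6593, 0.3407]
H = -((60/91)·log₂(60/91) + (31/91)·log₂(31/91))
  = 0.9254 bits

0.9254 bits


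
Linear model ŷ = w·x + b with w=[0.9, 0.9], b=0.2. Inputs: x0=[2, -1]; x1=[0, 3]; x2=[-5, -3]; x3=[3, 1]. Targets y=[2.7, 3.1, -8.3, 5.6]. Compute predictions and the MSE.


ŷ0 = (0.9)·(2) + (0.9)·(-1) + 0.2 = 1.1
ŷ1 = (0.9)·(0) + (0.9)·(3) + 0.2 = 2.9
ŷ2 = (0.9)·(-5) + (0.9)·(-3) + 0.2 = -7.0
ŷ3 = (0.9)·(3) + (0.9)·(1) + 0.2 = 3.8
errors² = [2.56, 0.04, 1.69, 3.24]
MSE = 7.5300/4 = 1.8825

1.8825


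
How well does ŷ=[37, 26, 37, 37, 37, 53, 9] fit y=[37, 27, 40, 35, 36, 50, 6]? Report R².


ȳ = 33
SS_res = Σ(y-ŷ)² = 33
SS_tot = Σ(y-ȳ)² = 1132
R² = 1 - SS_res/SS_tot = 1 - 0.0292 = 0.9708

0.9708


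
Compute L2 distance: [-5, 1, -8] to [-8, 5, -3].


d = √((-5+ 8)² + (1-5)² + (-8+ 3)²)
  = √(9 + 16 + 25)
  = √50 = 7.0711

7.0711


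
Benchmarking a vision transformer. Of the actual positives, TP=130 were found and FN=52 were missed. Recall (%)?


Recall = TP/(TP+FN)
= 130/(130+52)
= 130/182 = 71.43%

71.43%


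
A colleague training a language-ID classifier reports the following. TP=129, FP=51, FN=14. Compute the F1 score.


Precision = 129/180 = 0.7167
Recall = 129/143 = 0.9021
F1 = 2·P·R/(P+R) = 2·TP/(2·TP+FP+FN) = 258/(258+51+14) = 258/323 = 0.7988

0.7988


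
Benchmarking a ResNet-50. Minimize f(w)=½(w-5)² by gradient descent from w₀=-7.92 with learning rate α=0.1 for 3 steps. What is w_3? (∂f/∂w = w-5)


step 1: grad = -7.92-5 = -12.92; w = -7.92 - 0.1·(-12.92) = -6.628
step 2: grad = -6.628-5 = -11.628; w = -6.628 - 0.1·(-11.628) = -5.4652
step 3: grad = -5.4652-5 = -10.4652; w = -5.4652 - 0.1·(-10.4652) = -4.41868

-4.41868


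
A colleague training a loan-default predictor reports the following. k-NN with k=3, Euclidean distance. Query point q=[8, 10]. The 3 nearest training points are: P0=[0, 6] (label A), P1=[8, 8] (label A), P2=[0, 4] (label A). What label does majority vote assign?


d(q,P0) = 8.9443  (label A)
d(q,P1) = 2.0  (label A)
d(q,P2) = 10.0  (label A)
Votes: A=3, B=0
Majority → A

A


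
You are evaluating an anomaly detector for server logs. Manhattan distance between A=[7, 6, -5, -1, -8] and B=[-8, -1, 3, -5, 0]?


d = |7+ 8| + |6+ 1| + |-5-3| + |-1+ 5| + |-8-0|
  = 15 + 7 + 8 + 4 + 8
  = 42

42


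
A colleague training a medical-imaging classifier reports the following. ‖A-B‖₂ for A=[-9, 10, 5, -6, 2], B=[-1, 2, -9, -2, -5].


d = √((-9+ 1)² + (10-2)² + (5+ 9)² + (-6+ 2)² + (2+ 5)²)
  = √(64 + 64 + 196 + 16 + 49)
  = √389 = 19.7231

19.7231


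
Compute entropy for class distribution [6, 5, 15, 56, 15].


Probabilities: [6/97, 5/97, 15/97, 56/97, 15/97] ≈ [0.0619, 0.0515, 0.1546, 0.5773, 0.1546]
H = -((6/97)·log₂(6/97) + (5/97)·log₂(5/97) + (15/97)·log₂(15/97) + (56/97)·log₂(56/97) + (15/97)·log₂(15/97))
  = 1.7593 bits

1.7593 bits


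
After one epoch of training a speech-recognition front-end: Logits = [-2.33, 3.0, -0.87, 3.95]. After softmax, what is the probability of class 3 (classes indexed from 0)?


Exponentials: e^-2.33=0.0973, e^3.0=20.0855, e^-0.87=0.419, e^3.95=51.9354
Sum = 72.5372
Softmax = [0.0013, 0.2769, 0.0058, 0.716]
p[3] = 51.9354/72.5372 = 0.716

0.716


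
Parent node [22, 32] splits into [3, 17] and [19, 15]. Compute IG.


Parent = [22, 32], H_parent = 0.9751
H_left = 0.6098 (n=20), H_right = 0.99 (n=34)
H_children = (20/54)·0.6098 + (34/54)·0.99 = 0.8492
IG = 0.9751 - 0.8492 = 0.1259

0.1259


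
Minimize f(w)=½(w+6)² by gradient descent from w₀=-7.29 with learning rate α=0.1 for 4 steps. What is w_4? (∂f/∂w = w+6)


step 1: grad = -7.29+6 = -1.29; w = -7.29 - 0.1·(-1.29) = -7.161
step 2: grad = -7.161+6 = -1.161; w = -7.161 - 0.1·(-1.161) = -7.0449
step 3: grad = -7.0449+6 = -1.0449; w = -7.0449 - 0.1·(-1.0449) = -6.94041
step 4: grad = -6.94041+6 = -0.94041; w = -6.94041 - 0.1·(-0.94041) = -6.846369

-6.846369


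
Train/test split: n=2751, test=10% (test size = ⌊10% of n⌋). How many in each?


Test = ⌊2751·10/100⌋ = 275
Train = 2751 - 275 = 2476

Train: 2476, Test: 275


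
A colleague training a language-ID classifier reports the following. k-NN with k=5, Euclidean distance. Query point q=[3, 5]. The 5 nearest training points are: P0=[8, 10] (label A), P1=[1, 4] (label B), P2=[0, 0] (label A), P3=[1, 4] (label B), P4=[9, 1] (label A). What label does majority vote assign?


d(q,P0) = 7.0711  (label A)
d(q,P1) = 2.2361  (label B)
d(q,P2) = 5.831  (label A)
d(q,P3) = 2.2361  (label B)
d(q,P4) = 7.2111  (label A)
Votes: A=3, B=2
Majority → A

A


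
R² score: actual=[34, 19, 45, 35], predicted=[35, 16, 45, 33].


ȳ = 33.25
SS_res = Σ(y-ŷ)² = 14
SS_tot = Σ(y-ȳ)² = 344.75
R² = 1 - SS_res/SS_tot = 1 - 0.0406 = 0.9594

0.9594


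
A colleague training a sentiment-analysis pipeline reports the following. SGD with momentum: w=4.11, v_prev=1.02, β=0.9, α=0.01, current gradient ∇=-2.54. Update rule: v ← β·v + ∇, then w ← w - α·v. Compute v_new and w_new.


v_new = 0.9·1.02 - 2.54 = 0.918 - 2.54 = -1.622
w_new = 4.11 - 0.01·-1.622 = 4.11 + 0.01622 = 4.12622

v_new=-1.622, w_new=4.12622


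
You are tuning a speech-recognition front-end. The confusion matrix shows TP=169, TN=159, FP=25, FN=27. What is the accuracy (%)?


Accuracy = (TP+TN)/(TP+TN+FP+FN)
= (169+159)/(380)
= 328/380 = 86.32%

86.32%


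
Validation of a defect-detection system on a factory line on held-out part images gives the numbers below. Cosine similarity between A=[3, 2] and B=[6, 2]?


A·B = 3·6 + 2·2 = 22
‖A‖ = √13 = 3.6056, ‖B‖ = √40 = 6.3246
cos = 22/(√13·√40) = 22/√520 = 0.9648

0.9648


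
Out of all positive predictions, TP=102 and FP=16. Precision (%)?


Precision = TP/(TP+FP)
= 102/(102+16)
= 102/118 = 86.44%

86.44%


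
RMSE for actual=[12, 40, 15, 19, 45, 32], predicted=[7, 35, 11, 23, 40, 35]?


MSE = 116/6 = 19.3333
RMSE = √(116/6) = 4.397

4.397


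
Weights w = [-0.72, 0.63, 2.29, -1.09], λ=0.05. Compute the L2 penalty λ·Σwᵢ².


‖w‖₂² = (-0.72)² + (0.63)² + (2.29)² + (-1.09)²
     = 0.5184 + 0.3969 + 5.2441 + 1.1881
     = 7.3475
λ·‖w‖₂² = 0.05·7.3475 = 0.367375

0.367375


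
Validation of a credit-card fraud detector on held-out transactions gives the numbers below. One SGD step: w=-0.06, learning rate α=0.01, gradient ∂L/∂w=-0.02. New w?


w_new = w - α·∇
= -0.06 - 0.01·-0.02
= -0.06 + 0.0002
= -0.0598

-0.0598


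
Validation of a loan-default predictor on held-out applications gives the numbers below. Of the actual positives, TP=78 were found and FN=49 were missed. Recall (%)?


Recall = TP/(TP+FN)
= 78/(78+49)
= 78/127 = 61.42%

61.42%


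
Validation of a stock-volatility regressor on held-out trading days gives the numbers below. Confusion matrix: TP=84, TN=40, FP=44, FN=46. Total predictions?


Total = TP + TN + FP + FN
= 84 + 40 + 44 + 46
= 214
(Predicted positive: 128, predicted negative: 86)

214


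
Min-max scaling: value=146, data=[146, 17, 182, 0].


min=0, max=182
(146-0)/(182-0) = 146/182 = 0.8022

0.8022


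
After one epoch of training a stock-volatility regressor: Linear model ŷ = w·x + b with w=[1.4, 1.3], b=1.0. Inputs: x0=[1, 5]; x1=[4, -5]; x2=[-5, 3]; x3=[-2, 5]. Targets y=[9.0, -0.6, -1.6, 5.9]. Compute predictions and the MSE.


ŷ0 = (1.4)·(1) + (1.3)·(5) + 1.0 = 8.9
ŷ1 = (1.4)·(4) + (1.3)·(-5) + 1.0 = 0.1
ŷ2 = (1.4)·(-5) + (1.3)·(3) + 1.0 = -2.1
ŷ3 = (1.4)·(-2) + (1.3)·(5) + 1.0 = 4.7
errors² = [0.01, 0.49, 0.25, 1.44]
MSE = 2.1900/4 = 0.5475

0.5475


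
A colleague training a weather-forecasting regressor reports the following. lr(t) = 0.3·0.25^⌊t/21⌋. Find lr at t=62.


n_drops = ⌊62/21⌋ = 2
lr = 0.3·0.25^2 = 0.3·0.0625 = 0.01875

0.01875


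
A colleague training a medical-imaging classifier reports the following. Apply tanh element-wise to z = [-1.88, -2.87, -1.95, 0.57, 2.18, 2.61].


tanh(-1.88) = -0.9545
tanh(-2.87) = -0.9936
tanh(-1.95) = -0.9603
tanh(0.57) = 0.5154
tanh(2.18) = 0.9748
tanh(2.61) = 0.9892
result = [-0.9545, -0.9936, -0.9603, 0.5154, 0.9748, 0.9892]

[-0.9545, -0.9936, -0.9603, 0.5154, 0.9748, 0.9892]


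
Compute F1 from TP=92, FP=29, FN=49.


Precision = 92/121 = 0.7603
Recall = 92/141 = 0.6525
F1 = 2·P·R/(P+R) = 2·TP/(2·TP+FP+FN) = 184/(184+29+49) = 184/262 = 0.7023

0.7023


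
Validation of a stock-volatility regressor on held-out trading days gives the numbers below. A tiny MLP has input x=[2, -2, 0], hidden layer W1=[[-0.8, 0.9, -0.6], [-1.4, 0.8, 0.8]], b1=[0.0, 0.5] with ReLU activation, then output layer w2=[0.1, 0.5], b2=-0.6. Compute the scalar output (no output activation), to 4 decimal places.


z1[0] = (-0.8)·(2) + (0.9)·(-2) + (-0.6)·(0) + 0.0 = -3.4
z1[1] = (-1.4)·(2) + (0.8)·(-2) + (0.8)·(0) + 0.5 = -3.9
h = ReLU(z1) = [0.0, 0.0]
output = (0.1)·(0.0) + (0.5)·(0.0) - 0.6 = -0.6

-0.6


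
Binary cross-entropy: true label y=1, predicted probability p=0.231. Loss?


BCE = -[y·ln(p) + (1-y)·ln(1-p)]
= -1·ln(0.231) - 0
= -ln(0.231) = 1.4653

1.4653


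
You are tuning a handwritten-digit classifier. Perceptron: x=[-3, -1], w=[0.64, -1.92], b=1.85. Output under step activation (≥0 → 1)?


z = (-3)·(0.64) + (-1)·(-1.92) + 1.85
  = 1.85
step(z) = 1 (z≥0)

1


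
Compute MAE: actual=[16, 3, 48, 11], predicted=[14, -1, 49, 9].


Absolute errors: |16-14|=2, |3+ 1|=4, |48-49|=1, |11-9|=2
Sum = 9
MAE = 9/4 = 9/4

9/4


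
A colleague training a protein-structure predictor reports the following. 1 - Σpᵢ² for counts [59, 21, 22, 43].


Probabilities: [59/145, 21/145, 22/145, 43/145] ≈ [0.4069, 0.1448, 0.1517, 0.2966]
Σpᵢ² = (3481 + 441 + 484 + 1849)/145² = 6255/21025
Gini = 1 - Σpᵢ² = 1 - 6255/21025 = 0.7025

0.7025


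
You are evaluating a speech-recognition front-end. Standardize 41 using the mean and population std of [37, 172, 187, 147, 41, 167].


μ = 125.1667, σ = 62.0495
z = (41 - 125.1667)/62.0495 = -1.3564

-1.3564


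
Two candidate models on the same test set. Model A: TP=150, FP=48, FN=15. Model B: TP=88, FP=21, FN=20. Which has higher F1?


Model A: P=150/198=0.7576, R=150/165=0.9091, F1=2PR/(P+R)=2TP/(2TP+FP+FN)=300/363=0.8264
Model B: P=88/109=0.8073, R=88/108=0.8148, F1=2PR/(P+R)=2TP/(2TP+FP+FN)=176/217=0.8111
0.8264 > 0.8111 → Model A

Model A


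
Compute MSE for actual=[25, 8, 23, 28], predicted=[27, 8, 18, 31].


Squared errors: (25-27)²=4, (8-8)²=0, (23-18)²=25, (28-31)²=9
Sum = 38
MSE = 38/4 = 19/2

19/2


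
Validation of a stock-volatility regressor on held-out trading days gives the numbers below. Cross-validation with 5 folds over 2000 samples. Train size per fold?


Fold size = 2000/5 = 400
Training per fold = 2000 - 400 = 1600

1600


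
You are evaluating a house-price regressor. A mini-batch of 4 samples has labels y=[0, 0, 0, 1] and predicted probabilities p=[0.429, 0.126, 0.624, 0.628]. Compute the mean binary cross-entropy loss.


L[0] = -ln(1-0.429) = -ln(0.571) = 0.5604
L[1] = -ln(1-0.126) = -ln(0.874) = 0.1347
L[2] = -ln(1-0.624) = -ln(0.376) = 0.9782
L[3] = -ln(0.628) = 0.4652
mean = (0.5604 + 0.1347 + 0.9782 + 0.4652)/4 = 0.5346

0.5346


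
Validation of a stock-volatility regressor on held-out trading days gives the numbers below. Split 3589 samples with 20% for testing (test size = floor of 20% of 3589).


Test = ⌊3589·20/100⌋ = 717
Train = 3589 - 717 = 2872

Train: 2872, Test: 717


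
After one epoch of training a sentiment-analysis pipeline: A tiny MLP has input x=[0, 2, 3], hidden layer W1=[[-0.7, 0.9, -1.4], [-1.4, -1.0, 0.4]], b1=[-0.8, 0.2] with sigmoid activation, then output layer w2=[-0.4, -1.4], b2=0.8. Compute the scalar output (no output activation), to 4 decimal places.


z1[0] = (-0.7)·(0) + (0.9)·(2) + (-1.4)·(3) - 0.8 = -3.2
z1[1] = (-1.4)·(0) + (-1.0)·(2) + (0.4)·(3) + 0.2 = -0.6
h = sigmoid(z1) = [0.0392, 0.3543]
output = (-0.4)·(0.0392) + (-1.4)·(0.3543) + 0.8 = 0.2883

0.2883


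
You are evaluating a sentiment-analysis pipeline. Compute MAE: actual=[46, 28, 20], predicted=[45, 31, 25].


Absolute errors: |46-45|=1, |28-31|=3, |20-25|=5
Sum = 9
MAE = 9/3 = 3

3


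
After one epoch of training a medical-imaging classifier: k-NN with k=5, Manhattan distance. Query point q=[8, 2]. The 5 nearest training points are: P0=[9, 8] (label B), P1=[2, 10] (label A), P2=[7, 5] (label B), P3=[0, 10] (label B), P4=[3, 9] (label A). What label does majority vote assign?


d(q,P0) = 7  (label B)
d(q,P1) = 14  (label A)
d(q,P2) = 4  (label B)
d(q,P3) = 16  (label B)
d(q,P4) = 12  (label A)
Votes: A=2, B=3
Majority → B

B
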